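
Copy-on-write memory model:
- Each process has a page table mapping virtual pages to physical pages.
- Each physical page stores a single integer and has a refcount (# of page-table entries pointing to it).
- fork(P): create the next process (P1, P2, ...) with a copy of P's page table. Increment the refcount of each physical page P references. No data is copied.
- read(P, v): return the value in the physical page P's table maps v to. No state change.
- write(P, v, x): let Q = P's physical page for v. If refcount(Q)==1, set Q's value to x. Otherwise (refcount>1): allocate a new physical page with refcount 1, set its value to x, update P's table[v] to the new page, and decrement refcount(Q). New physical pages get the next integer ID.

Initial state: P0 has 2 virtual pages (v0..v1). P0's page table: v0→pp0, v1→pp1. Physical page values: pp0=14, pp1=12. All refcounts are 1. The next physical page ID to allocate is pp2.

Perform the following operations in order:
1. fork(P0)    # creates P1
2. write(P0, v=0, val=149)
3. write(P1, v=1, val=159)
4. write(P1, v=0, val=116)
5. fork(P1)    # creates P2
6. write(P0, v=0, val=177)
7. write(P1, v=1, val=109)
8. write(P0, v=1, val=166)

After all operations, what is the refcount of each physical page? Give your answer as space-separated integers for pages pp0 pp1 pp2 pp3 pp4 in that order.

Op 1: fork(P0) -> P1. 2 ppages; refcounts: pp0:2 pp1:2
Op 2: write(P0, v0, 149). refcount(pp0)=2>1 -> COPY to pp2. 3 ppages; refcounts: pp0:1 pp1:2 pp2:1
Op 3: write(P1, v1, 159). refcount(pp1)=2>1 -> COPY to pp3. 4 ppages; refcounts: pp0:1 pp1:1 pp2:1 pp3:1
Op 4: write(P1, v0, 116). refcount(pp0)=1 -> write in place. 4 ppages; refcounts: pp0:1 pp1:1 pp2:1 pp3:1
Op 5: fork(P1) -> P2. 4 ppages; refcounts: pp0:2 pp1:1 pp2:1 pp3:2
Op 6: write(P0, v0, 177). refcount(pp2)=1 -> write in place. 4 ppages; refcounts: pp0:2 pp1:1 pp2:1 pp3:2
Op 7: write(P1, v1, 109). refcount(pp3)=2>1 -> COPY to pp4. 5 ppages; refcounts: pp0:2 pp1:1 pp2:1 pp3:1 pp4:1
Op 8: write(P0, v1, 166). refcount(pp1)=1 -> write in place. 5 ppages; refcounts: pp0:2 pp1:1 pp2:1 pp3:1 pp4:1

Answer: 2 1 1 1 1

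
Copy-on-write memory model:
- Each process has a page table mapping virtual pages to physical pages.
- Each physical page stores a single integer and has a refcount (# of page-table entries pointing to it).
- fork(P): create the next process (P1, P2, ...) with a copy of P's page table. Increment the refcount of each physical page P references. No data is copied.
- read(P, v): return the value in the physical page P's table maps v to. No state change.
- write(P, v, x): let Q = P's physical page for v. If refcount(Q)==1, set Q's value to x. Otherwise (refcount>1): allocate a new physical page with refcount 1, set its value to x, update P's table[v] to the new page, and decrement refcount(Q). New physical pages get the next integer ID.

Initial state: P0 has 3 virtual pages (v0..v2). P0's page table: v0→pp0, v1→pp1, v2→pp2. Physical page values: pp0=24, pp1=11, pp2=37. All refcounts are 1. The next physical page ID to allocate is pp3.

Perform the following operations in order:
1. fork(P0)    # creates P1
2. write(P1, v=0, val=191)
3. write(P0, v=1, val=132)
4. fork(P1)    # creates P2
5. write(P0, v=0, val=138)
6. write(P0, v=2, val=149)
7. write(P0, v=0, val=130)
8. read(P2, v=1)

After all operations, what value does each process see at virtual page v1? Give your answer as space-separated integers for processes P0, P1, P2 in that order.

Answer: 132 11 11

Derivation:
Op 1: fork(P0) -> P1. 3 ppages; refcounts: pp0:2 pp1:2 pp2:2
Op 2: write(P1, v0, 191). refcount(pp0)=2>1 -> COPY to pp3. 4 ppages; refcounts: pp0:1 pp1:2 pp2:2 pp3:1
Op 3: write(P0, v1, 132). refcount(pp1)=2>1 -> COPY to pp4. 5 ppages; refcounts: pp0:1 pp1:1 pp2:2 pp3:1 pp4:1
Op 4: fork(P1) -> P2. 5 ppages; refcounts: pp0:1 pp1:2 pp2:3 pp3:2 pp4:1
Op 5: write(P0, v0, 138). refcount(pp0)=1 -> write in place. 5 ppages; refcounts: pp0:1 pp1:2 pp2:3 pp3:2 pp4:1
Op 6: write(P0, v2, 149). refcount(pp2)=3>1 -> COPY to pp5. 6 ppages; refcounts: pp0:1 pp1:2 pp2:2 pp3:2 pp4:1 pp5:1
Op 7: write(P0, v0, 130). refcount(pp0)=1 -> write in place. 6 ppages; refcounts: pp0:1 pp1:2 pp2:2 pp3:2 pp4:1 pp5:1
Op 8: read(P2, v1) -> 11. No state change.
P0: v1 -> pp4 = 132
P1: v1 -> pp1 = 11
P2: v1 -> pp1 = 11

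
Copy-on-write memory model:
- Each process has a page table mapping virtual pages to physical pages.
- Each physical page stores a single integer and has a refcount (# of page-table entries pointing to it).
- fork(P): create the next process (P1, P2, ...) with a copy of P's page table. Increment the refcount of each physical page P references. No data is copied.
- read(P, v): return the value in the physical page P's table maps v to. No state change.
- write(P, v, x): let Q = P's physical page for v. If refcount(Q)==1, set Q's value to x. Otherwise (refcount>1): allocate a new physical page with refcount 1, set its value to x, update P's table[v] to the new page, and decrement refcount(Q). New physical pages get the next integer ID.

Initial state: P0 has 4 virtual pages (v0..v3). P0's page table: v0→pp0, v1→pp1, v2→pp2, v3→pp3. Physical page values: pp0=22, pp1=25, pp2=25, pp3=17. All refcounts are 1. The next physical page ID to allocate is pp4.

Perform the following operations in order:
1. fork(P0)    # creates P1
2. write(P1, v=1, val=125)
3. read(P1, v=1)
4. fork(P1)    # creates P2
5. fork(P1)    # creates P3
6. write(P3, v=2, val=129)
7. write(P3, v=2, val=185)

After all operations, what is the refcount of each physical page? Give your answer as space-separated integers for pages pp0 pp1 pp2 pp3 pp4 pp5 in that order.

Answer: 4 1 3 4 3 1

Derivation:
Op 1: fork(P0) -> P1. 4 ppages; refcounts: pp0:2 pp1:2 pp2:2 pp3:2
Op 2: write(P1, v1, 125). refcount(pp1)=2>1 -> COPY to pp4. 5 ppages; refcounts: pp0:2 pp1:1 pp2:2 pp3:2 pp4:1
Op 3: read(P1, v1) -> 125. No state change.
Op 4: fork(P1) -> P2. 5 ppages; refcounts: pp0:3 pp1:1 pp2:3 pp3:3 pp4:2
Op 5: fork(P1) -> P3. 5 ppages; refcounts: pp0:4 pp1:1 pp2:4 pp3:4 pp4:3
Op 6: write(P3, v2, 129). refcount(pp2)=4>1 -> COPY to pp5. 6 ppages; refcounts: pp0:4 pp1:1 pp2:3 pp3:4 pp4:3 pp5:1
Op 7: write(P3, v2, 185). refcount(pp5)=1 -> write in place. 6 ppages; refcounts: pp0:4 pp1:1 pp2:3 pp3:4 pp4:3 pp5:1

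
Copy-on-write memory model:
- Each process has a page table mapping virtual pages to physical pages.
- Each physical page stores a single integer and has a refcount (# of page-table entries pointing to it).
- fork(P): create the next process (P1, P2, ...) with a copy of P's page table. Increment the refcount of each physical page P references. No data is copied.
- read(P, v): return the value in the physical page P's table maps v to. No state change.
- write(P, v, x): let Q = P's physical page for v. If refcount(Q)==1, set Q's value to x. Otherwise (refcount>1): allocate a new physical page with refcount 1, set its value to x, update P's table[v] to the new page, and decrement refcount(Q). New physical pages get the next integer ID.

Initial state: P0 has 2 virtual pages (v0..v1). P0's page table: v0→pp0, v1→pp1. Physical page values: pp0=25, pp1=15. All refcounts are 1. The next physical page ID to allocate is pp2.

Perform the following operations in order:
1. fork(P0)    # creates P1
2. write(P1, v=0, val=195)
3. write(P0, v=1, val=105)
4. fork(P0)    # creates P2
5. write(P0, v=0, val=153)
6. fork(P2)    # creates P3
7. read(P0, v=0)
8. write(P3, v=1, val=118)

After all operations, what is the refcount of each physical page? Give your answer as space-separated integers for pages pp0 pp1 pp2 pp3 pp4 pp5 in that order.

Answer: 2 1 1 2 1 1

Derivation:
Op 1: fork(P0) -> P1. 2 ppages; refcounts: pp0:2 pp1:2
Op 2: write(P1, v0, 195). refcount(pp0)=2>1 -> COPY to pp2. 3 ppages; refcounts: pp0:1 pp1:2 pp2:1
Op 3: write(P0, v1, 105). refcount(pp1)=2>1 -> COPY to pp3. 4 ppages; refcounts: pp0:1 pp1:1 pp2:1 pp3:1
Op 4: fork(P0) -> P2. 4 ppages; refcounts: pp0:2 pp1:1 pp2:1 pp3:2
Op 5: write(P0, v0, 153). refcount(pp0)=2>1 -> COPY to pp4. 5 ppages; refcounts: pp0:1 pp1:1 pp2:1 pp3:2 pp4:1
Op 6: fork(P2) -> P3. 5 ppages; refcounts: pp0:2 pp1:1 pp2:1 pp3:3 pp4:1
Op 7: read(P0, v0) -> 153. No state change.
Op 8: write(P3, v1, 118). refcount(pp3)=3>1 -> COPY to pp5. 6 ppages; refcounts: pp0:2 pp1:1 pp2:1 pp3:2 pp4:1 pp5:1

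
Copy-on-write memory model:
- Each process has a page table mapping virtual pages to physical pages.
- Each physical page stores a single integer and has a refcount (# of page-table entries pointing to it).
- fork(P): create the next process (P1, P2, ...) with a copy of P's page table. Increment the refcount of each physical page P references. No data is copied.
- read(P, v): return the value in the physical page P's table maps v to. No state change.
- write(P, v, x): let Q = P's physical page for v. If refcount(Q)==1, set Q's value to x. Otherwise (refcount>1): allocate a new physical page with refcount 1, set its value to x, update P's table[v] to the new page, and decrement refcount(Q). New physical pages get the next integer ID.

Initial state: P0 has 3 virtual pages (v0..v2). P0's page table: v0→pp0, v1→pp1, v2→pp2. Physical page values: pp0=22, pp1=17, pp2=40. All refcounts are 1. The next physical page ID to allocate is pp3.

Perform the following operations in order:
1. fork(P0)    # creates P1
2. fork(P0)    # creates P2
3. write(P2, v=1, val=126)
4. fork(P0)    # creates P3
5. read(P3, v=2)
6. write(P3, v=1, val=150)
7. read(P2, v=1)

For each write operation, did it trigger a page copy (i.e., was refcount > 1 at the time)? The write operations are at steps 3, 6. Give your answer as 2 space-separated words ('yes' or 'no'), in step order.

Op 1: fork(P0) -> P1. 3 ppages; refcounts: pp0:2 pp1:2 pp2:2
Op 2: fork(P0) -> P2. 3 ppages; refcounts: pp0:3 pp1:3 pp2:3
Op 3: write(P2, v1, 126). refcount(pp1)=3>1 -> COPY to pp3. 4 ppages; refcounts: pp0:3 pp1:2 pp2:3 pp3:1
Op 4: fork(P0) -> P3. 4 ppages; refcounts: pp0:4 pp1:3 pp2:4 pp3:1
Op 5: read(P3, v2) -> 40. No state change.
Op 6: write(P3, v1, 150). refcount(pp1)=3>1 -> COPY to pp4. 5 ppages; refcounts: pp0:4 pp1:2 pp2:4 pp3:1 pp4:1
Op 7: read(P2, v1) -> 126. No state change.

yes yes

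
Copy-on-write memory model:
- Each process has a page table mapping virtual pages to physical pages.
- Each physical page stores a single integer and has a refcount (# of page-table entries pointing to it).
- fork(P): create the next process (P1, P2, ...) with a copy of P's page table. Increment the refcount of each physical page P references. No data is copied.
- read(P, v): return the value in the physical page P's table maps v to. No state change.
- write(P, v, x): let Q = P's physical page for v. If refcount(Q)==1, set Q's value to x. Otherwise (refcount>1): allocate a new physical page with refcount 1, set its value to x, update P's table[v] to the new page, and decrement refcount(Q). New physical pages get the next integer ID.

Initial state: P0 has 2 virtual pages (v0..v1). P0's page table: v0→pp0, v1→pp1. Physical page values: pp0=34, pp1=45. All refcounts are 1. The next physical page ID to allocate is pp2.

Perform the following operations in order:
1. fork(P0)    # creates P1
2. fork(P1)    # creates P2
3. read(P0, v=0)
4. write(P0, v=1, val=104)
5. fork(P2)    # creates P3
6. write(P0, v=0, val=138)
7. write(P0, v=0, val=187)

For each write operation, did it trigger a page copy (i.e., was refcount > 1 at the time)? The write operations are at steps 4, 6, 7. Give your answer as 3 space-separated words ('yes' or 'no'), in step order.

Op 1: fork(P0) -> P1. 2 ppages; refcounts: pp0:2 pp1:2
Op 2: fork(P1) -> P2. 2 ppages; refcounts: pp0:3 pp1:3
Op 3: read(P0, v0) -> 34. No state change.
Op 4: write(P0, v1, 104). refcount(pp1)=3>1 -> COPY to pp2. 3 ppages; refcounts: pp0:3 pp1:2 pp2:1
Op 5: fork(P2) -> P3. 3 ppages; refcounts: pp0:4 pp1:3 pp2:1
Op 6: write(P0, v0, 138). refcount(pp0)=4>1 -> COPY to pp3. 4 ppages; refcounts: pp0:3 pp1:3 pp2:1 pp3:1
Op 7: write(P0, v0, 187). refcount(pp3)=1 -> write in place. 4 ppages; refcounts: pp0:3 pp1:3 pp2:1 pp3:1

yes yes no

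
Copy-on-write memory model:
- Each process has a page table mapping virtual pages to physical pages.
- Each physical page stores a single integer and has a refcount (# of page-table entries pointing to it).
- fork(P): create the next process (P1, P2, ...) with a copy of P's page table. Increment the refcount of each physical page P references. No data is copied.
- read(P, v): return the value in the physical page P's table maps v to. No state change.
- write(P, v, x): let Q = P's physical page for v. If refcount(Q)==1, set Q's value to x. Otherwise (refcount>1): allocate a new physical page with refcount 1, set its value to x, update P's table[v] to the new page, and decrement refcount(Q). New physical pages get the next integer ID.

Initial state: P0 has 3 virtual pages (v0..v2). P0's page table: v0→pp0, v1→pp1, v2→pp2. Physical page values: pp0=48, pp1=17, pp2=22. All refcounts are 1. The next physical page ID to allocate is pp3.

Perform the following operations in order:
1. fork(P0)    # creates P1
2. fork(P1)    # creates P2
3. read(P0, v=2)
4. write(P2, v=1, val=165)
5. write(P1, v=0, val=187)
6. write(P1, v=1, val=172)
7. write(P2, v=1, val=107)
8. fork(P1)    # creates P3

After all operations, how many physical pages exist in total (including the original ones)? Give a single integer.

Answer: 6

Derivation:
Op 1: fork(P0) -> P1. 3 ppages; refcounts: pp0:2 pp1:2 pp2:2
Op 2: fork(P1) -> P2. 3 ppages; refcounts: pp0:3 pp1:3 pp2:3
Op 3: read(P0, v2) -> 22. No state change.
Op 4: write(P2, v1, 165). refcount(pp1)=3>1 -> COPY to pp3. 4 ppages; refcounts: pp0:3 pp1:2 pp2:3 pp3:1
Op 5: write(P1, v0, 187). refcount(pp0)=3>1 -> COPY to pp4. 5 ppages; refcounts: pp0:2 pp1:2 pp2:3 pp3:1 pp4:1
Op 6: write(P1, v1, 172). refcount(pp1)=2>1 -> COPY to pp5. 6 ppages; refcounts: pp0:2 pp1:1 pp2:3 pp3:1 pp4:1 pp5:1
Op 7: write(P2, v1, 107). refcount(pp3)=1 -> write in place. 6 ppages; refcounts: pp0:2 pp1:1 pp2:3 pp3:1 pp4:1 pp5:1
Op 8: fork(P1) -> P3. 6 ppages; refcounts: pp0:2 pp1:1 pp2:4 pp3:1 pp4:2 pp5:2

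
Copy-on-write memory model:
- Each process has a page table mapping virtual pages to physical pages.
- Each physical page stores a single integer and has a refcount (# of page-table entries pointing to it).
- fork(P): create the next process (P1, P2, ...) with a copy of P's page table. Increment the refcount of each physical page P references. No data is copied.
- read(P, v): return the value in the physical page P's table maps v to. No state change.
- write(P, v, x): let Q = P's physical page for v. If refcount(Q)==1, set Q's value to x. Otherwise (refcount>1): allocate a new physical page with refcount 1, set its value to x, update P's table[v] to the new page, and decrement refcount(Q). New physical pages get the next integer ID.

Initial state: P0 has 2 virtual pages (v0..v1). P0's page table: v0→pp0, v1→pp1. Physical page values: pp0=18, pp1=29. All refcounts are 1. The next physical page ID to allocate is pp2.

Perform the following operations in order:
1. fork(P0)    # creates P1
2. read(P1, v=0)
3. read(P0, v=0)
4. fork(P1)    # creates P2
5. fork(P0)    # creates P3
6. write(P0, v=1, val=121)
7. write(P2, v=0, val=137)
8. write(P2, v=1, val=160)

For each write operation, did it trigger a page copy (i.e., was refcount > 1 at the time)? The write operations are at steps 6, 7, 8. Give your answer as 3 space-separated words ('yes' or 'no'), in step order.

Op 1: fork(P0) -> P1. 2 ppages; refcounts: pp0:2 pp1:2
Op 2: read(P1, v0) -> 18. No state change.
Op 3: read(P0, v0) -> 18. No state change.
Op 4: fork(P1) -> P2. 2 ppages; refcounts: pp0:3 pp1:3
Op 5: fork(P0) -> P3. 2 ppages; refcounts: pp0:4 pp1:4
Op 6: write(P0, v1, 121). refcount(pp1)=4>1 -> COPY to pp2. 3 ppages; refcounts: pp0:4 pp1:3 pp2:1
Op 7: write(P2, v0, 137). refcount(pp0)=4>1 -> COPY to pp3. 4 ppages; refcounts: pp0:3 pp1:3 pp2:1 pp3:1
Op 8: write(P2, v1, 160). refcount(pp1)=3>1 -> COPY to pp4. 5 ppages; refcounts: pp0:3 pp1:2 pp2:1 pp3:1 pp4:1

yes yes yes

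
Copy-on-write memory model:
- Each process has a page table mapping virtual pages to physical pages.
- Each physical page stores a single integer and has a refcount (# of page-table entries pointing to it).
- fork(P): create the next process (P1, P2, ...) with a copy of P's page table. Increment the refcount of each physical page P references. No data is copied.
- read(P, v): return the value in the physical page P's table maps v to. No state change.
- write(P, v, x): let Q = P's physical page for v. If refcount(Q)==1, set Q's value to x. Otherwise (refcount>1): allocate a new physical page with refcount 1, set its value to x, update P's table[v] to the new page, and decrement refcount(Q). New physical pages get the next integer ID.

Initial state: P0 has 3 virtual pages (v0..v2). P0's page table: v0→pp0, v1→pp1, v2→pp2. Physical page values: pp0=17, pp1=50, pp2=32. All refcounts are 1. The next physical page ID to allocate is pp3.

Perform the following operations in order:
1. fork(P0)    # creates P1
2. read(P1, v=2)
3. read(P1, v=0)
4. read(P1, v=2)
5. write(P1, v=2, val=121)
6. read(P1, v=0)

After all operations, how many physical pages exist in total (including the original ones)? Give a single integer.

Answer: 4

Derivation:
Op 1: fork(P0) -> P1. 3 ppages; refcounts: pp0:2 pp1:2 pp2:2
Op 2: read(P1, v2) -> 32. No state change.
Op 3: read(P1, v0) -> 17. No state change.
Op 4: read(P1, v2) -> 32. No state change.
Op 5: write(P1, v2, 121). refcount(pp2)=2>1 -> COPY to pp3. 4 ppages; refcounts: pp0:2 pp1:2 pp2:1 pp3:1
Op 6: read(P1, v0) -> 17. No state change.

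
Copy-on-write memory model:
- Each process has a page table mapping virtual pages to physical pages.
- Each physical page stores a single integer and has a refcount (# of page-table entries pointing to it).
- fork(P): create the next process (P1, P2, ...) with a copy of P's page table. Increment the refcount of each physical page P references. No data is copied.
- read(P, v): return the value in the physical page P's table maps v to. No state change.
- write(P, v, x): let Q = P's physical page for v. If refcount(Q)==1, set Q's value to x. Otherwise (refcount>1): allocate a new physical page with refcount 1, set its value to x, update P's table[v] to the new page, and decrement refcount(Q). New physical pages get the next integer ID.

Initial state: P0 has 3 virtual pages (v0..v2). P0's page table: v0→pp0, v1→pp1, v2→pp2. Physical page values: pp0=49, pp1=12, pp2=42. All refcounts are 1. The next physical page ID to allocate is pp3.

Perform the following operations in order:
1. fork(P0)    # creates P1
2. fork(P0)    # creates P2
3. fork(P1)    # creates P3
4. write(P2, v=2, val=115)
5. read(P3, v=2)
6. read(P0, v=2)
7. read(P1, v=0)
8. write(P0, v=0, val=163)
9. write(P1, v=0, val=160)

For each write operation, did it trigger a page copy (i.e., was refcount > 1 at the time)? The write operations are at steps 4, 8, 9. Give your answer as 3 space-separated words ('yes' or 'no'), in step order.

Op 1: fork(P0) -> P1. 3 ppages; refcounts: pp0:2 pp1:2 pp2:2
Op 2: fork(P0) -> P2. 3 ppages; refcounts: pp0:3 pp1:3 pp2:3
Op 3: fork(P1) -> P3. 3 ppages; refcounts: pp0:4 pp1:4 pp2:4
Op 4: write(P2, v2, 115). refcount(pp2)=4>1 -> COPY to pp3. 4 ppages; refcounts: pp0:4 pp1:4 pp2:3 pp3:1
Op 5: read(P3, v2) -> 42. No state change.
Op 6: read(P0, v2) -> 42. No state change.
Op 7: read(P1, v0) -> 49. No state change.
Op 8: write(P0, v0, 163). refcount(pp0)=4>1 -> COPY to pp4. 5 ppages; refcounts: pp0:3 pp1:4 pp2:3 pp3:1 pp4:1
Op 9: write(P1, v0, 160). refcount(pp0)=3>1 -> COPY to pp5. 6 ppages; refcounts: pp0:2 pp1:4 pp2:3 pp3:1 pp4:1 pp5:1

yes yes yes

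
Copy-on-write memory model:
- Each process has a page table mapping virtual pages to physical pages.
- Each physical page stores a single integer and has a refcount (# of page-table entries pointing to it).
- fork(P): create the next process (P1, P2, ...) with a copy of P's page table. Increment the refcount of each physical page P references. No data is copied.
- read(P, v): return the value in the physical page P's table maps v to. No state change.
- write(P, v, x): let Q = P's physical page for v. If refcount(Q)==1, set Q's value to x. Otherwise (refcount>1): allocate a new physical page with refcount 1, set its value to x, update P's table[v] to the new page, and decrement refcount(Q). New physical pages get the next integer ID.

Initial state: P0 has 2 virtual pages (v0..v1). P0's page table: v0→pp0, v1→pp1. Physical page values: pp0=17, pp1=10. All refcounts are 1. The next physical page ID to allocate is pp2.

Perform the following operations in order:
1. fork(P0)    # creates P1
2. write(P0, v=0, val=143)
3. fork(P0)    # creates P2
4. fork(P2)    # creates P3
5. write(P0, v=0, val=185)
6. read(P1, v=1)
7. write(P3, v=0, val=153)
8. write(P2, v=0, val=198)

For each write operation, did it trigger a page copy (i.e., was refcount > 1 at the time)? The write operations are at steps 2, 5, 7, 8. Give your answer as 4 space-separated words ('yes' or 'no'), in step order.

Op 1: fork(P0) -> P1. 2 ppages; refcounts: pp0:2 pp1:2
Op 2: write(P0, v0, 143). refcount(pp0)=2>1 -> COPY to pp2. 3 ppages; refcounts: pp0:1 pp1:2 pp2:1
Op 3: fork(P0) -> P2. 3 ppages; refcounts: pp0:1 pp1:3 pp2:2
Op 4: fork(P2) -> P3. 3 ppages; refcounts: pp0:1 pp1:4 pp2:3
Op 5: write(P0, v0, 185). refcount(pp2)=3>1 -> COPY to pp3. 4 ppages; refcounts: pp0:1 pp1:4 pp2:2 pp3:1
Op 6: read(P1, v1) -> 10. No state change.
Op 7: write(P3, v0, 153). refcount(pp2)=2>1 -> COPY to pp4. 5 ppages; refcounts: pp0:1 pp1:4 pp2:1 pp3:1 pp4:1
Op 8: write(P2, v0, 198). refcount(pp2)=1 -> write in place. 5 ppages; refcounts: pp0:1 pp1:4 pp2:1 pp3:1 pp4:1

yes yes yes no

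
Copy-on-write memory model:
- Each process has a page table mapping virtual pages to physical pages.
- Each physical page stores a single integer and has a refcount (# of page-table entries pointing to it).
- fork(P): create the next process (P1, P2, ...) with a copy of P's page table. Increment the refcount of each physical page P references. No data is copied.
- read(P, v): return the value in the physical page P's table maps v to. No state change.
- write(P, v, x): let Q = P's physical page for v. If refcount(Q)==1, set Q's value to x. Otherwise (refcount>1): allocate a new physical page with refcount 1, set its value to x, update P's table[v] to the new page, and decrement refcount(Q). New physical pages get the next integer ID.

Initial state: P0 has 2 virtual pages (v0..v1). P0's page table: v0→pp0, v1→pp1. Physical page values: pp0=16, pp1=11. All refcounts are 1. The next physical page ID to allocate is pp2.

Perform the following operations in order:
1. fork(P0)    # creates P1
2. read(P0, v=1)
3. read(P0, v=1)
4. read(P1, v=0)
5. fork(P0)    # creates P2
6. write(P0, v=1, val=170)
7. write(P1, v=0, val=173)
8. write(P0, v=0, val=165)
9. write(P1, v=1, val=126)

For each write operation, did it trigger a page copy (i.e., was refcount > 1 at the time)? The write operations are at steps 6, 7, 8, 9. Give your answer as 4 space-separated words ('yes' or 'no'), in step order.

Op 1: fork(P0) -> P1. 2 ppages; refcounts: pp0:2 pp1:2
Op 2: read(P0, v1) -> 11. No state change.
Op 3: read(P0, v1) -> 11. No state change.
Op 4: read(P1, v0) -> 16. No state change.
Op 5: fork(P0) -> P2. 2 ppages; refcounts: pp0:3 pp1:3
Op 6: write(P0, v1, 170). refcount(pp1)=3>1 -> COPY to pp2. 3 ppages; refcounts: pp0:3 pp1:2 pp2:1
Op 7: write(P1, v0, 173). refcount(pp0)=3>1 -> COPY to pp3. 4 ppages; refcounts: pp0:2 pp1:2 pp2:1 pp3:1
Op 8: write(P0, v0, 165). refcount(pp0)=2>1 -> COPY to pp4. 5 ppages; refcounts: pp0:1 pp1:2 pp2:1 pp3:1 pp4:1
Op 9: write(P1, v1, 126). refcount(pp1)=2>1 -> COPY to pp5. 6 ppages; refcounts: pp0:1 pp1:1 pp2:1 pp3:1 pp4:1 pp5:1

yes yes yes yes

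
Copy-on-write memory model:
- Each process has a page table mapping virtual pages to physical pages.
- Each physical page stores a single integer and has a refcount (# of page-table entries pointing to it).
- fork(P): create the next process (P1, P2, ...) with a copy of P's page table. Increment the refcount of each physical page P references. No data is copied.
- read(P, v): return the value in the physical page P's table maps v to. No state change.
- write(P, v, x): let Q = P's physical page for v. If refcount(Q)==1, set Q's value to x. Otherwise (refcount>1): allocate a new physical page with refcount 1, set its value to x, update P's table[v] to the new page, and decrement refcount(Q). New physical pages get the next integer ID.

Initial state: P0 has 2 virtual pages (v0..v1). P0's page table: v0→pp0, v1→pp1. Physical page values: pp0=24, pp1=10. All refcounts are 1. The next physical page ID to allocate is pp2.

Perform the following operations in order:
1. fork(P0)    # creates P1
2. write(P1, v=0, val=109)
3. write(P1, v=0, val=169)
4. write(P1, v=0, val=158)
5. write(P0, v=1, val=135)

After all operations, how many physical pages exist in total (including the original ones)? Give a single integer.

Op 1: fork(P0) -> P1. 2 ppages; refcounts: pp0:2 pp1:2
Op 2: write(P1, v0, 109). refcount(pp0)=2>1 -> COPY to pp2. 3 ppages; refcounts: pp0:1 pp1:2 pp2:1
Op 3: write(P1, v0, 169). refcount(pp2)=1 -> write in place. 3 ppages; refcounts: pp0:1 pp1:2 pp2:1
Op 4: write(P1, v0, 158). refcount(pp2)=1 -> write in place. 3 ppages; refcounts: pp0:1 pp1:2 pp2:1
Op 5: write(P0, v1, 135). refcount(pp1)=2>1 -> COPY to pp3. 4 ppages; refcounts: pp0:1 pp1:1 pp2:1 pp3:1

Answer: 4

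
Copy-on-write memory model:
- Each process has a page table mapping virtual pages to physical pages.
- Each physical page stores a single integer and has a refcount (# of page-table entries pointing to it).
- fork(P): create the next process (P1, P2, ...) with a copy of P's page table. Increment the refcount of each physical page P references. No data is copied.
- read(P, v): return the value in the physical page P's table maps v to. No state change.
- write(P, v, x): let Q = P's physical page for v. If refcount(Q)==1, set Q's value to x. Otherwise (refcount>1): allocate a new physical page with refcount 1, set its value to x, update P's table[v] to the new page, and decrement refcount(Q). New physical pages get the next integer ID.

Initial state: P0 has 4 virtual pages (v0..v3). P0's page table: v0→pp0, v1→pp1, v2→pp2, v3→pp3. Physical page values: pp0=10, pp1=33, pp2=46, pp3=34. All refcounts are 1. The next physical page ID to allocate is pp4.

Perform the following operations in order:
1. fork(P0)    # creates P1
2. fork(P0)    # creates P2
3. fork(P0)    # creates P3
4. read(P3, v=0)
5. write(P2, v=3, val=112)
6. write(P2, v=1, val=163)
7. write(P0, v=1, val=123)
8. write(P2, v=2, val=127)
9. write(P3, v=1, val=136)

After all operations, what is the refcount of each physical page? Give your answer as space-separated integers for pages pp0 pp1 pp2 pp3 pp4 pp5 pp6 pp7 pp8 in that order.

Op 1: fork(P0) -> P1. 4 ppages; refcounts: pp0:2 pp1:2 pp2:2 pp3:2
Op 2: fork(P0) -> P2. 4 ppages; refcounts: pp0:3 pp1:3 pp2:3 pp3:3
Op 3: fork(P0) -> P3. 4 ppages; refcounts: pp0:4 pp1:4 pp2:4 pp3:4
Op 4: read(P3, v0) -> 10. No state change.
Op 5: write(P2, v3, 112). refcount(pp3)=4>1 -> COPY to pp4. 5 ppages; refcounts: pp0:4 pp1:4 pp2:4 pp3:3 pp4:1
Op 6: write(P2, v1, 163). refcount(pp1)=4>1 -> COPY to pp5. 6 ppages; refcounts: pp0:4 pp1:3 pp2:4 pp3:3 pp4:1 pp5:1
Op 7: write(P0, v1, 123). refcount(pp1)=3>1 -> COPY to pp6. 7 ppages; refcounts: pp0:4 pp1:2 pp2:4 pp3:3 pp4:1 pp5:1 pp6:1
Op 8: write(P2, v2, 127). refcount(pp2)=4>1 -> COPY to pp7. 8 ppages; refcounts: pp0:4 pp1:2 pp2:3 pp3:3 pp4:1 pp5:1 pp6:1 pp7:1
Op 9: write(P3, v1, 136). refcount(pp1)=2>1 -> COPY to pp8. 9 ppages; refcounts: pp0:4 pp1:1 pp2:3 pp3:3 pp4:1 pp5:1 pp6:1 pp7:1 pp8:1

Answer: 4 1 3 3 1 1 1 1 1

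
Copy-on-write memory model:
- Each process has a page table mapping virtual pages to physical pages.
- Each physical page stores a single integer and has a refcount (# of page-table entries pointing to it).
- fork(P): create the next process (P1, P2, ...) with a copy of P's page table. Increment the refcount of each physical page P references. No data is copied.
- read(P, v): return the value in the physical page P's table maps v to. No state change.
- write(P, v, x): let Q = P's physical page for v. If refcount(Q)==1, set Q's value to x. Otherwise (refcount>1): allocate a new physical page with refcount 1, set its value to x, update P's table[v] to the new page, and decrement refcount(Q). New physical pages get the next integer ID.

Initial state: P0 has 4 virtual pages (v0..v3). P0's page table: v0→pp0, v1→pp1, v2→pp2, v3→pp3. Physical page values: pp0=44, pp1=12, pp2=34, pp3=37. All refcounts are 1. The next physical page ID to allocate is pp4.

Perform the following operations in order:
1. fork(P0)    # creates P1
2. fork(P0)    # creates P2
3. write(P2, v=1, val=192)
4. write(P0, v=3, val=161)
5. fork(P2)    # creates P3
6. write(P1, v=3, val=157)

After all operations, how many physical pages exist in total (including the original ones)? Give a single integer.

Answer: 7

Derivation:
Op 1: fork(P0) -> P1. 4 ppages; refcounts: pp0:2 pp1:2 pp2:2 pp3:2
Op 2: fork(P0) -> P2. 4 ppages; refcounts: pp0:3 pp1:3 pp2:3 pp3:3
Op 3: write(P2, v1, 192). refcount(pp1)=3>1 -> COPY to pp4. 5 ppages; refcounts: pp0:3 pp1:2 pp2:3 pp3:3 pp4:1
Op 4: write(P0, v3, 161). refcount(pp3)=3>1 -> COPY to pp5. 6 ppages; refcounts: pp0:3 pp1:2 pp2:3 pp3:2 pp4:1 pp5:1
Op 5: fork(P2) -> P3. 6 ppages; refcounts: pp0:4 pp1:2 pp2:4 pp3:3 pp4:2 pp5:1
Op 6: write(P1, v3, 157). refcount(pp3)=3>1 -> COPY to pp6. 7 ppages; refcounts: pp0:4 pp1:2 pp2:4 pp3:2 pp4:2 pp5:1 pp6:1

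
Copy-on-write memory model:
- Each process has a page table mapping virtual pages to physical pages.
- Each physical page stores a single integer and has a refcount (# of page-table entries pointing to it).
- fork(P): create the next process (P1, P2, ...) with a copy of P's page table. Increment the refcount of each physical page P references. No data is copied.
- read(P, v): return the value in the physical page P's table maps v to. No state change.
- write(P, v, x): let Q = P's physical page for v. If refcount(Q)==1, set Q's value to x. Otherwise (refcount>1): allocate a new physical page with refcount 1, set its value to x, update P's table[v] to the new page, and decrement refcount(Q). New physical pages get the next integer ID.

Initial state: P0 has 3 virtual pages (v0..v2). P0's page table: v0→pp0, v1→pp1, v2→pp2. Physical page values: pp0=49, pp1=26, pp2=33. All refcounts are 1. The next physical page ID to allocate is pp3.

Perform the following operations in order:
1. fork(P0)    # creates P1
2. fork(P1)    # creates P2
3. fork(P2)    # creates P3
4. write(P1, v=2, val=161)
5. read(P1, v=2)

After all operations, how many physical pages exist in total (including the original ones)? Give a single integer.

Answer: 4

Derivation:
Op 1: fork(P0) -> P1. 3 ppages; refcounts: pp0:2 pp1:2 pp2:2
Op 2: fork(P1) -> P2. 3 ppages; refcounts: pp0:3 pp1:3 pp2:3
Op 3: fork(P2) -> P3. 3 ppages; refcounts: pp0:4 pp1:4 pp2:4
Op 4: write(P1, v2, 161). refcount(pp2)=4>1 -> COPY to pp3. 4 ppages; refcounts: pp0:4 pp1:4 pp2:3 pp3:1
Op 5: read(P1, v2) -> 161. No state change.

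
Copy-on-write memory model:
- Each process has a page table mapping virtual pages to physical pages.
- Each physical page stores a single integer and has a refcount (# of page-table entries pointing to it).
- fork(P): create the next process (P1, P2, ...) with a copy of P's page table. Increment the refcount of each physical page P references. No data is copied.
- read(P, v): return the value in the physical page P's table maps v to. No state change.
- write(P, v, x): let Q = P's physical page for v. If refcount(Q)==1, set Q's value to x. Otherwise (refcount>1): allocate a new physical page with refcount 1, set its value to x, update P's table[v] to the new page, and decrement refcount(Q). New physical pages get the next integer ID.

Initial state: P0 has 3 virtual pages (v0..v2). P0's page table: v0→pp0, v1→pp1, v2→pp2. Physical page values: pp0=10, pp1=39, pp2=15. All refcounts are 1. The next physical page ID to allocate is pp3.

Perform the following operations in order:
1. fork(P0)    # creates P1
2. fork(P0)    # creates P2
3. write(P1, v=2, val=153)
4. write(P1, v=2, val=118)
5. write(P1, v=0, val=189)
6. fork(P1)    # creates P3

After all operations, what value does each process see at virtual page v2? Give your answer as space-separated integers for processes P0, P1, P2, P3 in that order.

Answer: 15 118 15 118

Derivation:
Op 1: fork(P0) -> P1. 3 ppages; refcounts: pp0:2 pp1:2 pp2:2
Op 2: fork(P0) -> P2. 3 ppages; refcounts: pp0:3 pp1:3 pp2:3
Op 3: write(P1, v2, 153). refcount(pp2)=3>1 -> COPY to pp3. 4 ppages; refcounts: pp0:3 pp1:3 pp2:2 pp3:1
Op 4: write(P1, v2, 118). refcount(pp3)=1 -> write in place. 4 ppages; refcounts: pp0:3 pp1:3 pp2:2 pp3:1
Op 5: write(P1, v0, 189). refcount(pp0)=3>1 -> COPY to pp4. 5 ppages; refcounts: pp0:2 pp1:3 pp2:2 pp3:1 pp4:1
Op 6: fork(P1) -> P3. 5 ppages; refcounts: pp0:2 pp1:4 pp2:2 pp3:2 pp4:2
P0: v2 -> pp2 = 15
P1: v2 -> pp3 = 118
P2: v2 -> pp2 = 15
P3: v2 -> pp3 = 118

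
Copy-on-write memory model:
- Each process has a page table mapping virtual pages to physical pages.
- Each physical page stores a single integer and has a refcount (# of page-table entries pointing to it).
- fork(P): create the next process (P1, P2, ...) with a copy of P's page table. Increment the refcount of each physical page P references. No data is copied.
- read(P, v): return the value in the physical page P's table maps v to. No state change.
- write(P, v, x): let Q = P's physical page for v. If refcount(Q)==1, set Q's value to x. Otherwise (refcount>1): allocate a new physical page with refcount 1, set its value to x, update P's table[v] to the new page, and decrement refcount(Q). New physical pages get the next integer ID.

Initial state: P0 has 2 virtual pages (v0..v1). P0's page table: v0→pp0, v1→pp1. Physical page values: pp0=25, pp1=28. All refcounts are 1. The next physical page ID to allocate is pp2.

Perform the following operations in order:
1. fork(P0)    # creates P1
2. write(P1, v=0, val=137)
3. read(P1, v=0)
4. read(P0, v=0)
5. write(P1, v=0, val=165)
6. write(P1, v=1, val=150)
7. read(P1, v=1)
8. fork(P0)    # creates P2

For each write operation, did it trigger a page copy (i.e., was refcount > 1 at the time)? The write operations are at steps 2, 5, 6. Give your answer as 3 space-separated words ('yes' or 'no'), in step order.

Op 1: fork(P0) -> P1. 2 ppages; refcounts: pp0:2 pp1:2
Op 2: write(P1, v0, 137). refcount(pp0)=2>1 -> COPY to pp2. 3 ppages; refcounts: pp0:1 pp1:2 pp2:1
Op 3: read(P1, v0) -> 137. No state change.
Op 4: read(P0, v0) -> 25. No state change.
Op 5: write(P1, v0, 165). refcount(pp2)=1 -> write in place. 3 ppages; refcounts: pp0:1 pp1:2 pp2:1
Op 6: write(P1, v1, 150). refcount(pp1)=2>1 -> COPY to pp3. 4 ppages; refcounts: pp0:1 pp1:1 pp2:1 pp3:1
Op 7: read(P1, v1) -> 150. No state change.
Op 8: fork(P0) -> P2. 4 ppages; refcounts: pp0:2 pp1:2 pp2:1 pp3:1

yes no yes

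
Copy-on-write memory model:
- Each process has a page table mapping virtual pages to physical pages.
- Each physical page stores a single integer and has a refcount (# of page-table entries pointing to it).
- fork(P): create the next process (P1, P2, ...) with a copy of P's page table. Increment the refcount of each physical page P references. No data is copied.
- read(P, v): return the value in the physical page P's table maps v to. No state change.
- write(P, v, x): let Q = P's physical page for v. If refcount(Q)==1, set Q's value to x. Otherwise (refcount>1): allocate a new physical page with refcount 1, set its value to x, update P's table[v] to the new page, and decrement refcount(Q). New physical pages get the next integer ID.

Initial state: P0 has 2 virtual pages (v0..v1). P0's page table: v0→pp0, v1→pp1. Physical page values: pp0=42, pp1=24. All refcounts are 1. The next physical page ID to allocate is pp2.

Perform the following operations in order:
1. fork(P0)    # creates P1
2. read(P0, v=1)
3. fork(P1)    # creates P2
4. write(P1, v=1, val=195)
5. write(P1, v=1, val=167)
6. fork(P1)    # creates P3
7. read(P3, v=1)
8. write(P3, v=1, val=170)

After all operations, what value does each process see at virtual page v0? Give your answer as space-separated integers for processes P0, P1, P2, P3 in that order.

Answer: 42 42 42 42

Derivation:
Op 1: fork(P0) -> P1. 2 ppages; refcounts: pp0:2 pp1:2
Op 2: read(P0, v1) -> 24. No state change.
Op 3: fork(P1) -> P2. 2 ppages; refcounts: pp0:3 pp1:3
Op 4: write(P1, v1, 195). refcount(pp1)=3>1 -> COPY to pp2. 3 ppages; refcounts: pp0:3 pp1:2 pp2:1
Op 5: write(P1, v1, 167). refcount(pp2)=1 -> write in place. 3 ppages; refcounts: pp0:3 pp1:2 pp2:1
Op 6: fork(P1) -> P3. 3 ppages; refcounts: pp0:4 pp1:2 pp2:2
Op 7: read(P3, v1) -> 167. No state change.
Op 8: write(P3, v1, 170). refcount(pp2)=2>1 -> COPY to pp3. 4 ppages; refcounts: pp0:4 pp1:2 pp2:1 pp3:1
P0: v0 -> pp0 = 42
P1: v0 -> pp0 = 42
P2: v0 -> pp0 = 42
P3: v0 -> pp0 = 42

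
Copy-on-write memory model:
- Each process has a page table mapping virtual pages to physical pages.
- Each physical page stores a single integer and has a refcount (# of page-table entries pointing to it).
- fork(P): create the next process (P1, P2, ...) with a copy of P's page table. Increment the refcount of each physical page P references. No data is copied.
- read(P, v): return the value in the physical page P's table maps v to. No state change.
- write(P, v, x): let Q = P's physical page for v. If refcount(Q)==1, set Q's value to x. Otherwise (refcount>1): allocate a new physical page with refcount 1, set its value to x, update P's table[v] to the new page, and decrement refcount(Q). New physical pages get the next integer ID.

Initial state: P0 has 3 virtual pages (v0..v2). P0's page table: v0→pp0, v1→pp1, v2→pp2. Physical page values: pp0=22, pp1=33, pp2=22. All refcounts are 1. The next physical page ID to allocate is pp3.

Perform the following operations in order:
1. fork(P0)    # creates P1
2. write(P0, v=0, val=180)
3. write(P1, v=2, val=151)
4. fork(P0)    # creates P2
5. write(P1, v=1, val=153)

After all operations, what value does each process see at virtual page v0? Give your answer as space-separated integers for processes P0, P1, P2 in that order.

Answer: 180 22 180

Derivation:
Op 1: fork(P0) -> P1. 3 ppages; refcounts: pp0:2 pp1:2 pp2:2
Op 2: write(P0, v0, 180). refcount(pp0)=2>1 -> COPY to pp3. 4 ppages; refcounts: pp0:1 pp1:2 pp2:2 pp3:1
Op 3: write(P1, v2, 151). refcount(pp2)=2>1 -> COPY to pp4. 5 ppages; refcounts: pp0:1 pp1:2 pp2:1 pp3:1 pp4:1
Op 4: fork(P0) -> P2. 5 ppages; refcounts: pp0:1 pp1:3 pp2:2 pp3:2 pp4:1
Op 5: write(P1, v1, 153). refcount(pp1)=3>1 -> COPY to pp5. 6 ppages; refcounts: pp0:1 pp1:2 pp2:2 pp3:2 pp4:1 pp5:1
P0: v0 -> pp3 = 180
P1: v0 -> pp0 = 22
P2: v0 -> pp3 = 180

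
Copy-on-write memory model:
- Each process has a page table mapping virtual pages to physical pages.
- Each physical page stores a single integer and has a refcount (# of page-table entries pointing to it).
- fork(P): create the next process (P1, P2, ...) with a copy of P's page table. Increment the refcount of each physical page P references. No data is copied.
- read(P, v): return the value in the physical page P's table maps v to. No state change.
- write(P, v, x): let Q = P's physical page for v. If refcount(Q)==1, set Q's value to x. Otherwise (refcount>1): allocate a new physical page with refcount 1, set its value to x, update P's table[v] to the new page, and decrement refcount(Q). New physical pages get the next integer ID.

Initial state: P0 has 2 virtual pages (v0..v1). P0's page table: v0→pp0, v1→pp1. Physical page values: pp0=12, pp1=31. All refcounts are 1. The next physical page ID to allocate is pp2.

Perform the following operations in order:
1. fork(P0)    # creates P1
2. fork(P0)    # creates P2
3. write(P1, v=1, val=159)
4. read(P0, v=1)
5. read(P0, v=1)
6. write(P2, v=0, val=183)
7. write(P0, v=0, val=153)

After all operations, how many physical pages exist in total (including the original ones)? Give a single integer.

Op 1: fork(P0) -> P1. 2 ppages; refcounts: pp0:2 pp1:2
Op 2: fork(P0) -> P2. 2 ppages; refcounts: pp0:3 pp1:3
Op 3: write(P1, v1, 159). refcount(pp1)=3>1 -> COPY to pp2. 3 ppages; refcounts: pp0:3 pp1:2 pp2:1
Op 4: read(P0, v1) -> 31. No state change.
Op 5: read(P0, v1) -> 31. No state change.
Op 6: write(P2, v0, 183). refcount(pp0)=3>1 -> COPY to pp3. 4 ppages; refcounts: pp0:2 pp1:2 pp2:1 pp3:1
Op 7: write(P0, v0, 153). refcount(pp0)=2>1 -> COPY to pp4. 5 ppages; refcounts: pp0:1 pp1:2 pp2:1 pp3:1 pp4:1

Answer: 5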